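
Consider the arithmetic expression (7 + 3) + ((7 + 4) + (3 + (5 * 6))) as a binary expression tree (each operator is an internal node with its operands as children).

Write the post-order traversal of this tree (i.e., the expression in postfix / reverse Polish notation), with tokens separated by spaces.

7 3 + 7 4 + 3 5 6 * + + +

Post-order on an expression tree gives postfix notation: for each operator, emit left operand, right operand, then the operator.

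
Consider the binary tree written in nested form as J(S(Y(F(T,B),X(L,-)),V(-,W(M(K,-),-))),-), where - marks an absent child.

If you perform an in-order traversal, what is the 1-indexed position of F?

In-order visits the left subtree, then the node, then the right subtree.
At J: go left to S.
  At S: go left to Y.
    At Y: go left to F.
      At F: go left to T.
        T is a leaf — visit T.
      Visit F.
      At F: go right to B.
        B is a leaf — visit B.
    Visit Y.
    At Y: go right to X.
      At X: go left to L.
        L is a leaf — visit L.
      Visit X.
      At X: no right child.
  Visit S.
  At S: go right to V.
    At V: no left child.
    Visit V.
    At V: go right to W.
      At W: go left to M.
        At M: go left to K.
          K is a leaf — visit K.
        Visit M.
        At M: no right child.
      Visit W.
      At W: no right child.
Visit J.
At J: no right child.
Full in-order sequence: T, F, B, Y, L, X, S, V, K, M, W, J.

2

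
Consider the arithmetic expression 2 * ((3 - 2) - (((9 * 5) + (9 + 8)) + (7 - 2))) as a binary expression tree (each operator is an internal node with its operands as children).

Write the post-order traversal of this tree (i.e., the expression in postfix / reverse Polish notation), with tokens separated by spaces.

2 3 2 - 9 5 * 9 8 + + 7 2 - + - *

Post-order on an expression tree gives postfix notation: for each operator, emit left operand, right operand, then the operator.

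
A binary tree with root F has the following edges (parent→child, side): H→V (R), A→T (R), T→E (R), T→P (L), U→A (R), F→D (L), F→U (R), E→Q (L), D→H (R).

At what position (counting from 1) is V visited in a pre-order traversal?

Pre-order visits the node, then its left subtree, then its right subtree.
Visit F.
At F: go left to D.
  Visit D.
  At D: no left child.
  At D: go right to H.
    Visit H.
    At H: no left child.
    At H: go right to V.
      V is a leaf — visit V.
At F: go right to U.
  Visit U.
  At U: no left child.
  At U: go right to A.
    Visit A.
    At A: no left child.
    At A: go right to T.
      Visit T.
      At T: go left to P.
        P is a leaf — visit P.
      At T: go right to E.
        Visit E.
        At E: go left to Q.
          Q is a leaf — visit Q.
        At E: no right child.
Full pre-order sequence: F, D, H, V, U, A, T, P, E, Q.

4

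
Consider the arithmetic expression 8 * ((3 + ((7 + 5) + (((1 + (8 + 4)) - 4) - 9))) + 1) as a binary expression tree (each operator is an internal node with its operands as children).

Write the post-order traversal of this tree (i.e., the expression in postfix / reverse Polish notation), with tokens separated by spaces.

Post-order on an expression tree gives postfix notation: for each operator, emit left operand, right operand, then the operator.

8 3 7 5 + 1 8 4 + + 4 - 9 - + + 1 + *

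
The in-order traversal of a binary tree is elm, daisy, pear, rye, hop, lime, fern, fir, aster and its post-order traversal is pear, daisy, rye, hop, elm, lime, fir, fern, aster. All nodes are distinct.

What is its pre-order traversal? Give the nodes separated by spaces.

aster fern lime elm hop rye daisy pear fir

The last element of post-order is the root; it splits in-order into left and right subtrees.
Root aster: left subtree has 8 nodes {elm, daisy, pear, rye, hop, lime, fern, fir}, right has 0 { }.
  Root fern: left subtree has 6 nodes {elm, daisy, pear, rye, hop, lime}, right has 1 {fir}.
    Root lime: left subtree has 5 nodes {elm, daisy, pear, rye, hop}, right has 0 { }.
      Root elm: left subtree has 0 nodes { }, right has 4 {daisy, pear, rye, hop}.
        Root hop: left subtree has 3 nodes {daisy, pear, rye}, right has 0 { }.
          Root rye: left subtree has 2 nodes {daisy, pear}, right has 0 { }.
            Root daisy: left subtree has 0 nodes { }, right has 1 {pear}.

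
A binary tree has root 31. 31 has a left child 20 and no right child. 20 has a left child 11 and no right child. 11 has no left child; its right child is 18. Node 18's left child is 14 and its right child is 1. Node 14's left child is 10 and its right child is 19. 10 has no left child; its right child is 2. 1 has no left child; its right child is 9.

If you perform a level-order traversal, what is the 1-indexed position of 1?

Level-order visits nodes level by level from the root, left to right within each level.
Level 0: 31
Level 1: 20
Level 2: 11
Level 3: 18
Level 4: 14, 1
Level 5: 10, 19, 9
Level 6: 2
Full level-order sequence: 31, 20, 11, 18, 14, 1, 10, 19, 9, 2.

6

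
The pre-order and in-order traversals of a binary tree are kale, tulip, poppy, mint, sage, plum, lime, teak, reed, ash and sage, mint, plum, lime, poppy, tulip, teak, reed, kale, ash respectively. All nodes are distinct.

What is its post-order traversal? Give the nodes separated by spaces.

sage lime plum mint poppy reed teak tulip ash kale

The first element of pre-order is the root; it splits in-order into left and right subtrees.
Root kale: left subtree has 8 nodes {sage, mint, plum, lime, poppy, tulip, teak, reed}, right has 1 {ash}.
  Root tulip: left subtree has 5 nodes {sage, mint, plum, lime, poppy}, right has 2 {teak, reed}.
    Root poppy: left subtree has 4 nodes {sage, mint, plum, lime}, right has 0 { }.
      Root mint: left subtree has 1 node {sage}, right has 2 {plum, lime}.
        Root plum: left subtree has 0 nodes { }, right has 1 {lime}.
    Root teak: left subtree has 0 nodes { }, right has 1 {reed}.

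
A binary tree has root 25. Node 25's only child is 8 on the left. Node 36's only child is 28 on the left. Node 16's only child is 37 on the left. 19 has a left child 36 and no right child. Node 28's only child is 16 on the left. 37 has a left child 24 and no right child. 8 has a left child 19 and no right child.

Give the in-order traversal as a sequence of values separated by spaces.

24 37 16 28 36 19 8 25

In-order visits the left subtree, then the node, then the right subtree.
At 25: go left to 8.
  At 8: go left to 19.
    At 19: go left to 36.
      At 36: go left to 28.
        At 28: go left to 16.
          At 16: go left to 37.
            At 37: go left to 24.
              24 is a leaf — visit 24.
            Visit 37.
            At 37: no right child.
          Visit 16.
          At 16: no right child.
        Visit 28.
        At 28: no right child.
      Visit 36.
      At 36: no right child.
    Visit 19.
    At 19: no right child.
  Visit 8.
  At 8: no right child.
Visit 25.
At 25: no right child.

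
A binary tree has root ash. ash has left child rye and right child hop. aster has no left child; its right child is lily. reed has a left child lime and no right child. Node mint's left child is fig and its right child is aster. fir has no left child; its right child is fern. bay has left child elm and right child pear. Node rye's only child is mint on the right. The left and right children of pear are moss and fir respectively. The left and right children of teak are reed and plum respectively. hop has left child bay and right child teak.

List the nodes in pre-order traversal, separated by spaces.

ash rye mint fig aster lily hop bay elm pear moss fir fern teak reed lime plum

Pre-order visits the node, then its left subtree, then its right subtree.
Visit ash.
At ash: go left to rye.
  Visit rye.
  At rye: no left child.
  At rye: go right to mint.
    Visit mint.
    At mint: go left to fig.
      fig is a leaf — visit fig.
    At mint: go right to aster.
      Visit aster.
      At aster: no left child.
      At aster: go right to lily.
        lily is a leaf — visit lily.
At ash: go right to hop.
  Visit hop.
  At hop: go left to bay.
    Visit bay.
    At bay: go left to elm.
      elm is a leaf — visit elm.
    At bay: go right to pear.
      Visit pear.
      At pear: go left to moss.
        moss is a leaf — visit moss.
      At pear: go right to fir.
        Visit fir.
        At fir: no left child.
        At fir: go right to fern.
          fern is a leaf — visit fern.
  At hop: go right to teak.
    Visit teak.
    At teak: go left to reed.
      Visit reed.
      At reed: go left to lime.
        lime is a leaf — visit lime.
      At reed: no right child.
    At teak: go right to plum.
      plum is a leaf — visit plum.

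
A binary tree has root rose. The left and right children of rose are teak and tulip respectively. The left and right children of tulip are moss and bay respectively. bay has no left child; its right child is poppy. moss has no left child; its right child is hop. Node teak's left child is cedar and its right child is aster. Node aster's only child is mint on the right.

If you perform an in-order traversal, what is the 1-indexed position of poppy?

10

In-order visits the left subtree, then the node, then the right subtree.
At rose: go left to teak.
  At teak: go left to cedar.
    cedar is a leaf — visit cedar.
  Visit teak.
  At teak: go right to aster.
    At aster: no left child.
    Visit aster.
    At aster: go right to mint.
      mint is a leaf — visit mint.
Visit rose.
At rose: go right to tulip.
  At tulip: go left to moss.
    At moss: no left child.
    Visit moss.
    At moss: go right to hop.
      hop is a leaf — visit hop.
  Visit tulip.
  At tulip: go right to bay.
    At bay: no left child.
    Visit bay.
    At bay: go right to poppy.
      poppy is a leaf — visit poppy.
Full in-order sequence: cedar, teak, aster, mint, rose, moss, hop, tulip, bay, poppy.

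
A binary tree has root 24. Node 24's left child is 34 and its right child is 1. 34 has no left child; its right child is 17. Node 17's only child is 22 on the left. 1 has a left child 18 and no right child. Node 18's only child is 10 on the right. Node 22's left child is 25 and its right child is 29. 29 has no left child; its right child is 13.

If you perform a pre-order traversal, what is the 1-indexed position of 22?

4

Pre-order visits the node, then its left subtree, then its right subtree.
Visit 24.
At 24: go left to 34.
  Visit 34.
  At 34: no left child.
  At 34: go right to 17.
    Visit 17.
    At 17: go left to 22.
      Visit 22.
      At 22: go left to 25.
        25 is a leaf — visit 25.
      At 22: go right to 29.
        Visit 29.
        At 29: no left child.
        At 29: go right to 13.
          13 is a leaf — visit 13.
    At 17: no right child.
At 24: go right to 1.
  Visit 1.
  At 1: go left to 18.
    Visit 18.
    At 18: no left child.
    At 18: go right to 10.
      10 is a leaf — visit 10.
  At 1: no right child.
Full pre-order sequence: 24, 34, 17, 22, 25, 29, 13, 1, 18, 10.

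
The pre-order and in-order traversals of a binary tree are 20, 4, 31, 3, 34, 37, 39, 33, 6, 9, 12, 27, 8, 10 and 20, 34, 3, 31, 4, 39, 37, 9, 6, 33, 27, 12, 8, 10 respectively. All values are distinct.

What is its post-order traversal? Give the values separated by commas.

The first element of pre-order is the root; it splits in-order into left and right subtrees.
Root 20: left subtree has 0 nodes { }, right has 13 {34, 3, 31, 4, 39, 37, 9, 6, 33, 27, 12, 8, 10}.
  Root 4: left subtree has 3 nodes {34, 3, 31}, right has 9 {39, 37, 9, 6, 33, 27, 12, 8, 10}.
    Root 31: left subtree has 2 nodes {34, 3}, right has 0 { }.
      Root 3: left subtree has 1 node {34}, right has 0 { }.
    Root 37: left subtree has 1 node {39}, right has 7 {9, 6, 33, 27, 12, 8, 10}.
      Root 33: left subtree has 2 nodes {9, 6}, right has 4 {27, 12, 8, 10}.
        Root 6: left subtree has 1 node {9}, right has 0 { }.
        Root 12: left subtree has 1 node {27}, right has 2 {8, 10}.
          Root 8: left subtree has 0 nodes { }, right has 1 {10}.

34, 3, 31, 39, 9, 6, 27, 10, 8, 12, 33, 37, 4, 20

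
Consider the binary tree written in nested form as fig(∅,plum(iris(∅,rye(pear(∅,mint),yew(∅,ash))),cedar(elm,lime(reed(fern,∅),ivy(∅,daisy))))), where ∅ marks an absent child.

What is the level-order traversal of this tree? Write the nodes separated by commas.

fig, plum, iris, cedar, rye, elm, lime, pear, yew, reed, ivy, mint, ash, fern, daisy

Level-order visits nodes level by level from the root, left to right within each level.
Level 0: fig
Level 1: plum
Level 2: iris, cedar
Level 3: rye, elm, lime
Level 4: pear, yew, reed, ivy
Level 5: mint, ash, fern, daisy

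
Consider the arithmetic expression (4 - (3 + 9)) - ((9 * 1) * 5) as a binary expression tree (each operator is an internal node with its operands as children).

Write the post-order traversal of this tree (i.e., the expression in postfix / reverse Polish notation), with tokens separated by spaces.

4 3 9 + - 9 1 * 5 * -

Post-order on an expression tree gives postfix notation: for each operator, emit left operand, right operand, then the operator.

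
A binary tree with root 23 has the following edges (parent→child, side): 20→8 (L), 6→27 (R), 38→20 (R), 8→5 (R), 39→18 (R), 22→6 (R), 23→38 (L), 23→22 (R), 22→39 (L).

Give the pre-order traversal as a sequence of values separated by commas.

Pre-order visits the node, then its left subtree, then its right subtree.
Visit 23.
At 23: go left to 38.
  Visit 38.
  At 38: no left child.
  At 38: go right to 20.
    Visit 20.
    At 20: go left to 8.
      Visit 8.
      At 8: no left child.
      At 8: go right to 5.
        5 is a leaf — visit 5.
    At 20: no right child.
At 23: go right to 22.
  Visit 22.
  At 22: go left to 39.
    Visit 39.
    At 39: no left child.
    At 39: go right to 18.
      18 is a leaf — visit 18.
  At 22: go right to 6.
    Visit 6.
    At 6: no left child.
    At 6: go right to 27.
      27 is a leaf — visit 27.

23, 38, 20, 8, 5, 22, 39, 18, 6, 27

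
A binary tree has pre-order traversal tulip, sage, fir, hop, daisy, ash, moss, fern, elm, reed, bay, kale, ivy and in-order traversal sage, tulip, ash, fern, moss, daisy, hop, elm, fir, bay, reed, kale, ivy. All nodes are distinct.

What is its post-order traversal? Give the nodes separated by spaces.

The first element of pre-order is the root; it splits in-order into left and right subtrees.
Root tulip: left subtree has 1 node {sage}, right has 11 {ash, fern, moss, daisy, hop, elm, fir, bay, reed, kale, ivy}.
  Root fir: left subtree has 6 nodes {ash, fern, moss, daisy, hop, elm}, right has 4 {bay, reed, kale, ivy}.
    Root hop: left subtree has 4 nodes {ash, fern, moss, daisy}, right has 1 {elm}.
      Root daisy: left subtree has 3 nodes {ash, fern, moss}, right has 0 { }.
        Root ash: left subtree has 0 nodes { }, right has 2 {fern, moss}.
          Root moss: left subtree has 1 node {fern}, right has 0 { }.
    Root reed: left subtree has 1 node {bay}, right has 2 {kale, ivy}.
      Root kale: left subtree has 0 nodes { }, right has 1 {ivy}.

sage fern moss ash daisy elm hop bay ivy kale reed fir tulip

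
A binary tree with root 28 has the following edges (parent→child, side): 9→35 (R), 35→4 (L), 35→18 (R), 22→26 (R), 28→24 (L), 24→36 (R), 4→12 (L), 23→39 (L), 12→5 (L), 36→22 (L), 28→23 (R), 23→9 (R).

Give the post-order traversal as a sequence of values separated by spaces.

26 22 36 24 39 5 12 4 18 35 9 23 28

Post-order visits the left subtree, then the right subtree, then the node.
At 28: go left to 24.
  At 24: no left child.
  At 24: go right to 36.
    At 36: go left to 22.
      At 22: no left child.
      At 22: go right to 26.
        26 is a leaf — visit 26.
      Visit 22.
    At 36: no right child.
    Visit 36.
  Visit 24.
At 28: go right to 23.
  At 23: go left to 39.
    39 is a leaf — visit 39.
  At 23: go right to 9.
    At 9: no left child.
    At 9: go right to 35.
      At 35: go left to 4.
        At 4: go left to 12.
          At 12: go left to 5.
            5 is a leaf — visit 5.
          At 12: no right child.
          Visit 12.
        At 4: no right child.
        Visit 4.
      At 35: go right to 18.
        18 is a leaf — visit 18.
      Visit 35.
    Visit 9.
  Visit 23.
Visit 28.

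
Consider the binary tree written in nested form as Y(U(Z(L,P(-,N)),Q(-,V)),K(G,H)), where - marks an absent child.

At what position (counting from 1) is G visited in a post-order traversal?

Post-order visits the left subtree, then the right subtree, then the node.
At Y: go left to U.
  At U: go left to Z.
    At Z: go left to L.
      L is a leaf — visit L.
    At Z: go right to P.
      At P: no left child.
      At P: go right to N.
        N is a leaf — visit N.
      Visit P.
    Visit Z.
  At U: go right to Q.
    At Q: no left child.
    At Q: go right to V.
      V is a leaf — visit V.
    Visit Q.
  Visit U.
At Y: go right to K.
  At K: go left to G.
    G is a leaf — visit G.
  At K: go right to H.
    H is a leaf — visit H.
  Visit K.
Visit Y.
Full post-order sequence: L, N, P, Z, V, Q, U, G, H, K, Y.

8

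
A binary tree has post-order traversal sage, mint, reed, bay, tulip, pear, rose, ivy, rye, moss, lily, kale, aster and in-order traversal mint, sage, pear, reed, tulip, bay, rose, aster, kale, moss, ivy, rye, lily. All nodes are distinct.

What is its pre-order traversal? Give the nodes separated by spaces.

The last element of post-order is the root; it splits in-order into left and right subtrees.
Root aster: left subtree has 7 nodes {mint, sage, pear, reed, tulip, bay, rose}, right has 5 {kale, moss, ivy, rye, lily}.
  Root rose: left subtree has 6 nodes {mint, sage, pear, reed, tulip, bay}, right has 0 { }.
    Root pear: left subtree has 2 nodes {mint, sage}, right has 3 {reed, tulip, bay}.
      Root mint: left subtree has 0 nodes { }, right has 1 {sage}.
      Root tulip: left subtree has 1 node {reed}, right has 1 {bay}.
  Root kale: left subtree has 0 nodes { }, right has 4 {moss, ivy, rye, lily}.
    Root lily: left subtree has 3 nodes {moss, ivy, rye}, right has 0 { }.
      Root moss: left subtree has 0 nodes { }, right has 2 {ivy, rye}.
        Root rye: left subtree has 1 node {ivy}, right has 0 { }.

aster rose pear mint sage tulip reed bay kale lily moss rye ivy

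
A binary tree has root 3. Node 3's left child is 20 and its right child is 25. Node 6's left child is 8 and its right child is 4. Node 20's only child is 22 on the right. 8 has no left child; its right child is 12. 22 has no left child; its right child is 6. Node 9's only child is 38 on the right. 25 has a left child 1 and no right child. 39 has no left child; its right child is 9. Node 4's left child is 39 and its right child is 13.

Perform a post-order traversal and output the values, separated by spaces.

12 8 38 9 39 13 4 6 22 20 1 25 3

Post-order visits the left subtree, then the right subtree, then the node.
At 3: go left to 20.
  At 20: no left child.
  At 20: go right to 22.
    At 22: no left child.
    At 22: go right to 6.
      At 6: go left to 8.
        At 8: no left child.
        At 8: go right to 12.
          12 is a leaf — visit 12.
        Visit 8.
      At 6: go right to 4.
        At 4: go left to 39.
          At 39: no left child.
          At 39: go right to 9.
            At 9: no left child.
            At 9: go right to 38.
              38 is a leaf — visit 38.
            Visit 9.
          Visit 39.
        At 4: go right to 13.
          13 is a leaf — visit 13.
        Visit 4.
      Visit 6.
    Visit 22.
  Visit 20.
At 3: go right to 25.
  At 25: go left to 1.
    1 is a leaf — visit 1.
  At 25: no right child.
  Visit 25.
Visit 3.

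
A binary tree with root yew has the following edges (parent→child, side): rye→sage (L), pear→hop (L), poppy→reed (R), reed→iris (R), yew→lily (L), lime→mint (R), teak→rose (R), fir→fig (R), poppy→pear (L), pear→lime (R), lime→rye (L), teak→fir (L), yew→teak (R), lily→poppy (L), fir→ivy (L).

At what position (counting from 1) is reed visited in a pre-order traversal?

Pre-order visits the node, then its left subtree, then its right subtree.
Visit yew.
At yew: go left to lily.
  Visit lily.
  At lily: go left to poppy.
    Visit poppy.
    At poppy: go left to pear.
      Visit pear.
      At pear: go left to hop.
        hop is a leaf — visit hop.
      At pear: go right to lime.
        Visit lime.
        At lime: go left to rye.
          Visit rye.
          At rye: go left to sage.
            sage is a leaf — visit sage.
          At rye: no right child.
        At lime: go right to mint.
          mint is a leaf — visit mint.
    At poppy: go right to reed.
      Visit reed.
      At reed: no left child.
      At reed: go right to iris.
        iris is a leaf — visit iris.
  At lily: no right child.
At yew: go right to teak.
  Visit teak.
  At teak: go left to fir.
    Visit fir.
    At fir: go left to ivy.
      ivy is a leaf — visit ivy.
    At fir: go right to fig.
      fig is a leaf — visit fig.
  At teak: go right to rose.
    rose is a leaf — visit rose.
Full pre-order sequence: yew, lily, poppy, pear, hop, lime, rye, sage, mint, reed, iris, teak, fir, ivy, fig, rose.

10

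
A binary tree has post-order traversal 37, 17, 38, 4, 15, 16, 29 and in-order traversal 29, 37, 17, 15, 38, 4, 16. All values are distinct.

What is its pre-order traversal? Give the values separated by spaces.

The last element of post-order is the root; it splits in-order into left and right subtrees.
Root 29: left subtree has 0 nodes { }, right has 6 {37, 17, 15, 38, 4, 16}.
  Root 16: left subtree has 5 nodes {37, 17, 15, 38, 4}, right has 0 { }.
    Root 15: left subtree has 2 nodes {37, 17}, right has 2 {38, 4}.
      Root 17: left subtree has 1 node {37}, right has 0 { }.
      Root 4: left subtree has 1 node {38}, right has 0 { }.

29 16 15 17 37 4 38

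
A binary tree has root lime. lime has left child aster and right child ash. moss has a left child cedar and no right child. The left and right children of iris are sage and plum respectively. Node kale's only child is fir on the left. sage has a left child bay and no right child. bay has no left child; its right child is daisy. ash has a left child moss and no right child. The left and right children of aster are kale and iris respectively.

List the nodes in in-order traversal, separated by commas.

fir, kale, aster, bay, daisy, sage, iris, plum, lime, cedar, moss, ash

In-order visits the left subtree, then the node, then the right subtree.
At lime: go left to aster.
  At aster: go left to kale.
    At kale: go left to fir.
      fir is a leaf — visit fir.
    Visit kale.
    At kale: no right child.
  Visit aster.
  At aster: go right to iris.
    At iris: go left to sage.
      At sage: go left to bay.
        At bay: no left child.
        Visit bay.
        At bay: go right to daisy.
          daisy is a leaf — visit daisy.
      Visit sage.
      At sage: no right child.
    Visit iris.
    At iris: go right to plum.
      plum is a leaf — visit plum.
Visit lime.
At lime: go right to ash.
  At ash: go left to moss.
    At moss: go left to cedar.
      cedar is a leaf — visit cedar.
    Visit moss.
    At moss: no right child.
  Visit ash.
  At ash: no right child.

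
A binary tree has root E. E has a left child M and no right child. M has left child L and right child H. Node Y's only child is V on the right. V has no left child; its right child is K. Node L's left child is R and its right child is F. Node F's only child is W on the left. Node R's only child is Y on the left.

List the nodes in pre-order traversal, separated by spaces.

E M L R Y V K F W H

Pre-order visits the node, then its left subtree, then its right subtree.
Visit E.
At E: go left to M.
  Visit M.
  At M: go left to L.
    Visit L.
    At L: go left to R.
      Visit R.
      At R: go left to Y.
        Visit Y.
        At Y: no left child.
        At Y: go right to V.
          Visit V.
          At V: no left child.
          At V: go right to K.
            K is a leaf — visit K.
      At R: no right child.
    At L: go right to F.
      Visit F.
      At F: go left to W.
        W is a leaf — visit W.
      At F: no right child.
  At M: go right to H.
    H is a leaf — visit H.
At E: no right child.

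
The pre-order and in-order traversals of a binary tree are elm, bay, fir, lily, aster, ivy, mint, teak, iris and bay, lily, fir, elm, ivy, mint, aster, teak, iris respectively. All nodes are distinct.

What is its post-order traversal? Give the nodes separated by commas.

lily, fir, bay, mint, ivy, iris, teak, aster, elm

The first element of pre-order is the root; it splits in-order into left and right subtrees.
Root elm: left subtree has 3 nodes {bay, lily, fir}, right has 5 {ivy, mint, aster, teak, iris}.
  Root bay: left subtree has 0 nodes { }, right has 2 {lily, fir}.
    Root fir: left subtree has 1 node {lily}, right has 0 { }.
  Root aster: left subtree has 2 nodes {ivy, mint}, right has 2 {teak, iris}.
    Root ivy: left subtree has 0 nodes { }, right has 1 {mint}.
    Root teak: left subtree has 0 nodes { }, right has 1 {iris}.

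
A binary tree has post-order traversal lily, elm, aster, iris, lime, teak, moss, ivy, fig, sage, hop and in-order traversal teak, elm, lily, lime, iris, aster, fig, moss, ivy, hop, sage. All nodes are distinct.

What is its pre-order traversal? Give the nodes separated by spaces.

The last element of post-order is the root; it splits in-order into left and right subtrees.
Root hop: left subtree has 9 nodes {teak, elm, lily, lime, iris, aster, fig, moss, ivy}, right has 1 {sage}.
  Root fig: left subtree has 6 nodes {teak, elm, lily, lime, iris, aster}, right has 2 {moss, ivy}.
    Root teak: left subtree has 0 nodes { }, right has 5 {elm, lily, lime, iris, aster}.
      Root lime: left subtree has 2 nodes {elm, lily}, right has 2 {iris, aster}.
        Root elm: left subtree has 0 nodes { }, right has 1 {lily}.
        Root iris: left subtree has 0 nodes { }, right has 1 {aster}.
    Root ivy: left subtree has 1 node {moss}, right has 0 { }.

hop fig teak lime elm lily iris aster ivy moss sage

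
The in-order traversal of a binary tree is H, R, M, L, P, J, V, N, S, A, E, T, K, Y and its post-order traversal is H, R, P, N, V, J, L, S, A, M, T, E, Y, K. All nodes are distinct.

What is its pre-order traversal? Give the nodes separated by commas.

K, E, M, R, H, A, S, L, J, P, V, N, T, Y

The last element of post-order is the root; it splits in-order into left and right subtrees.
Root K: left subtree has 12 nodes {H, R, M, L, P, J, V, N, S, A, E, T}, right has 1 {Y}.
  Root E: left subtree has 10 nodes {H, R, M, L, P, J, V, N, S, A}, right has 1 {T}.
    Root M: left subtree has 2 nodes {H, R}, right has 7 {L, P, J, V, N, S, A}.
      Root R: left subtree has 1 node {H}, right has 0 { }.
      Root A: left subtree has 6 nodes {L, P, J, V, N, S}, right has 0 { }.
        Root S: left subtree has 5 nodes {L, P, J, V, N}, right has 0 { }.
          Root L: left subtree has 0 nodes { }, right has 4 {P, J, V, N}.
            Root J: left subtree has 1 node {P}, right has 2 {V, N}.
              Root V: left subtree has 0 nodes { }, right has 1 {N}.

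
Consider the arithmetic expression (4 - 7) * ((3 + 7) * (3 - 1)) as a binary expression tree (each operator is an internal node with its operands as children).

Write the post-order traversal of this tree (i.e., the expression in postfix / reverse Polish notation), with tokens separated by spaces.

4 7 - 3 7 + 3 1 - * *

Post-order on an expression tree gives postfix notation: for each operator, emit left operand, right operand, then the operator.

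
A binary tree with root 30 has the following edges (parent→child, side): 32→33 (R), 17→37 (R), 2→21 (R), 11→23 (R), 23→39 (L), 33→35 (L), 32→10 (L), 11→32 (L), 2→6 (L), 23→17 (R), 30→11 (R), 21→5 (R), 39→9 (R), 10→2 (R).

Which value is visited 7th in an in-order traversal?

32

In-order visits the left subtree, then the node, then the right subtree.
At 30: no left child.
Visit 30.
At 30: go right to 11.
  At 11: go left to 32.
    At 32: go left to 10.
      At 10: no left child.
      Visit 10.
      At 10: go right to 2.
        At 2: go left to 6.
          6 is a leaf — visit 6.
        Visit 2.
        At 2: go right to 21.
          At 21: no left child.
          Visit 21.
          At 21: go right to 5.
            5 is a leaf — visit 5.
    Visit 32.
    At 32: go right to 33.
      At 33: go left to 35.
        35 is a leaf — visit 35.
      Visit 33.
      At 33: no right child.
  Visit 11.
  At 11: go right to 23.
    At 23: go left to 39.
      At 39: no left child.
      Visit 39.
      At 39: go right to 9.
        9 is a leaf — visit 9.
    Visit 23.
    At 23: go right to 17.
      At 17: no left child.
      Visit 17.
      At 17: go right to 37.
        37 is a leaf — visit 37.
Full in-order sequence: 30, 10, 6, 2, 21, 5, 32, 35, 33, 11, 39, 9, 23, 17, 37.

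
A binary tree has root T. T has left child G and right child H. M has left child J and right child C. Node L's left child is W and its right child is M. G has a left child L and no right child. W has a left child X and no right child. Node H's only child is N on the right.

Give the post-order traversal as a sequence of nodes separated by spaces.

Post-order visits the left subtree, then the right subtree, then the node.
At T: go left to G.
  At G: go left to L.
    At L: go left to W.
      At W: go left to X.
        X is a leaf — visit X.
      At W: no right child.
      Visit W.
    At L: go right to M.
      At M: go left to J.
        J is a leaf — visit J.
      At M: go right to C.
        C is a leaf — visit C.
      Visit M.
    Visit L.
  At G: no right child.
  Visit G.
At T: go right to H.
  At H: no left child.
  At H: go right to N.
    N is a leaf — visit N.
  Visit H.
Visit T.

X W J C M L G N H T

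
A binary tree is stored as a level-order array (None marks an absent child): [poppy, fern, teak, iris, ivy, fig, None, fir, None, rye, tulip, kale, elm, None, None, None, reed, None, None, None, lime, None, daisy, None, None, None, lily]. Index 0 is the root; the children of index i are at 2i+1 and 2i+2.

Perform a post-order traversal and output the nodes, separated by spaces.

reed fir iris lime rye daisy tulip ivy fern kale lily elm fig teak poppy

Post-order visits the left subtree, then the right subtree, then the node.
At poppy: go left to fern.
  At fern: go left to iris.
    At iris: go left to fir.
      At fir: no left child.
      At fir: go right to reed.
        reed is a leaf — visit reed.
      Visit fir.
    At iris: no right child.
    Visit iris.
  At fern: go right to ivy.
    At ivy: go left to rye.
      At rye: no left child.
      At rye: go right to lime.
        lime is a leaf — visit lime.
      Visit rye.
    At ivy: go right to tulip.
      At tulip: no left child.
      At tulip: go right to daisy.
        daisy is a leaf — visit daisy.
      Visit tulip.
    Visit ivy.
  Visit fern.
At poppy: go right to teak.
  At teak: go left to fig.
    At fig: go left to kale.
      kale is a leaf — visit kale.
    At fig: go right to elm.
      At elm: no left child.
      At elm: go right to lily.
        lily is a leaf — visit lily.
      Visit elm.
    Visit fig.
  At teak: no right child.
  Visit teak.
Visit poppy.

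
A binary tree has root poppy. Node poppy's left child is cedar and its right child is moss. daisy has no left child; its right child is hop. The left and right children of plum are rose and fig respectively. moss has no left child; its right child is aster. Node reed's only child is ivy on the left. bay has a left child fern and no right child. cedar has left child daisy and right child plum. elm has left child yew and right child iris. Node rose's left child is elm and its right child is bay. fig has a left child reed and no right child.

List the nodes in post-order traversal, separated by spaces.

Post-order visits the left subtree, then the right subtree, then the node.
At poppy: go left to cedar.
  At cedar: go left to daisy.
    At daisy: no left child.
    At daisy: go right to hop.
      hop is a leaf — visit hop.
    Visit daisy.
  At cedar: go right to plum.
    At plum: go left to rose.
      At rose: go left to elm.
        At elm: go left to yew.
          yew is a leaf — visit yew.
        At elm: go right to iris.
          iris is a leaf — visit iris.
        Visit elm.
      At rose: go right to bay.
        At bay: go left to fern.
          fern is a leaf — visit fern.
        At bay: no right child.
        Visit bay.
      Visit rose.
    At plum: go right to fig.
      At fig: go left to reed.
        At reed: go left to ivy.
          ivy is a leaf — visit ivy.
        At reed: no right child.
        Visit reed.
      At fig: no right child.
      Visit fig.
    Visit plum.
  Visit cedar.
At poppy: go right to moss.
  At moss: no left child.
  At moss: go right to aster.
    aster is a leaf — visit aster.
  Visit moss.
Visit poppy.

hop daisy yew iris elm fern bay rose ivy reed fig plum cedar aster moss poppy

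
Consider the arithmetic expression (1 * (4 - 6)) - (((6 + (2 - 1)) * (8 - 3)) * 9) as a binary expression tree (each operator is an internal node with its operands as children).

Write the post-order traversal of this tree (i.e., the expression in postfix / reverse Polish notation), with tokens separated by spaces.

Post-order on an expression tree gives postfix notation: for each operator, emit left operand, right operand, then the operator.

1 4 6 - * 6 2 1 - + 8 3 - * 9 * -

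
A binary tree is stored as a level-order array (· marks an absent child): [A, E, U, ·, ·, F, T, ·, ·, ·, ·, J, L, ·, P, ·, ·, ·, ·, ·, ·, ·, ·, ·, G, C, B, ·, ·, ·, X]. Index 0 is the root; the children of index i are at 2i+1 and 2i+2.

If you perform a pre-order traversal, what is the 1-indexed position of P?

11

Pre-order visits the node, then its left subtree, then its right subtree.
Visit A.
At A: go left to E.
  E is a leaf — visit E.
At A: go right to U.
  Visit U.
  At U: go left to F.
    Visit F.
    At F: go left to J.
      Visit J.
      At J: no left child.
      At J: go right to G.
        G is a leaf — visit G.
    At F: go right to L.
      Visit L.
      At L: go left to C.
        C is a leaf — visit C.
      At L: go right to B.
        B is a leaf — visit B.
  At U: go right to T.
    Visit T.
    At T: no left child.
    At T: go right to P.
      Visit P.
      At P: no left child.
      At P: go right to X.
        X is a leaf — visit X.
Full pre-order sequence: A, E, U, F, J, G, L, C, B, T, P, X.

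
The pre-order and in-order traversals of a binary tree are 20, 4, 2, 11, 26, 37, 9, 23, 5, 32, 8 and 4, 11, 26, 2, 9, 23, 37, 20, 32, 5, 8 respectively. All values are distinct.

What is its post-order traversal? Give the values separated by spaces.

The first element of pre-order is the root; it splits in-order into left and right subtrees.
Root 20: left subtree has 7 nodes {4, 11, 26, 2, 9, 23, 37}, right has 3 {32, 5, 8}.
  Root 4: left subtree has 0 nodes { }, right has 6 {11, 26, 2, 9, 23, 37}.
    Root 2: left subtree has 2 nodes {11, 26}, right has 3 {9, 23, 37}.
      Root 11: left subtree has 0 nodes { }, right has 1 {26}.
      Root 37: left subtree has 2 nodes {9, 23}, right has 0 { }.
        Root 9: left subtree has 0 nodes { }, right has 1 {23}.
  Root 5: left subtree has 1 node {32}, right has 1 {8}.

26 11 23 9 37 2 4 32 8 5 20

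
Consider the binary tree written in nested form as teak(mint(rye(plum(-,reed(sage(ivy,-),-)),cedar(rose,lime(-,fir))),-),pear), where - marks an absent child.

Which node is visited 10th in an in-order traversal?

In-order visits the left subtree, then the node, then the right subtree.
At teak: go left to mint.
  At mint: go left to rye.
    At rye: go left to plum.
      At plum: no left child.
      Visit plum.
      At plum: go right to reed.
        At reed: go left to sage.
          At sage: go left to ivy.
            ivy is a leaf — visit ivy.
          Visit sage.
          At sage: no right child.
        Visit reed.
        At reed: no right child.
    Visit rye.
    At rye: go right to cedar.
      At cedar: go left to rose.
        rose is a leaf — visit rose.
      Visit cedar.
      At cedar: go right to lime.
        At lime: no left child.
        Visit lime.
        At lime: go right to fir.
          fir is a leaf — visit fir.
  Visit mint.
  At mint: no right child.
Visit teak.
At teak: go right to pear.
  pear is a leaf — visit pear.
Full in-order sequence: plum, ivy, sage, reed, rye, rose, cedar, lime, fir, mint, teak, pear.

mint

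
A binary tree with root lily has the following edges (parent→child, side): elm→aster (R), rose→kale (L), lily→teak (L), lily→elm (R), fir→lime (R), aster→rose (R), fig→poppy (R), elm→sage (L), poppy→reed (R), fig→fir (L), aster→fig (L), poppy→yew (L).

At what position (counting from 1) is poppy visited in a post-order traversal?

Post-order visits the left subtree, then the right subtree, then the node.
At lily: go left to teak.
  teak is a leaf — visit teak.
At lily: go right to elm.
  At elm: go left to sage.
    sage is a leaf — visit sage.
  At elm: go right to aster.
    At aster: go left to fig.
      At fig: go left to fir.
        At fir: no left child.
        At fir: go right to lime.
          lime is a leaf — visit lime.
        Visit fir.
      At fig: go right to poppy.
        At poppy: go left to yew.
          yew is a leaf — visit yew.
        At poppy: go right to reed.
          reed is a leaf — visit reed.
        Visit poppy.
      Visit fig.
    At aster: go right to rose.
      At rose: go left to kale.
        kale is a leaf — visit kale.
      At rose: no right child.
      Visit rose.
    Visit aster.
  Visit elm.
Visit lily.
Full post-order sequence: teak, sage, lime, fir, yew, reed, poppy, fig, kale, rose, aster, elm, lily.

7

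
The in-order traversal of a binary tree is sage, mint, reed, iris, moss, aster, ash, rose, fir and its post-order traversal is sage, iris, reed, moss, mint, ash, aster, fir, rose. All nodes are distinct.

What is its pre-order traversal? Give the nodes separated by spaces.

rose aster mint sage moss reed iris ash fir

The last element of post-order is the root; it splits in-order into left and right subtrees.
Root rose: left subtree has 7 nodes {sage, mint, reed, iris, moss, aster, ash}, right has 1 {fir}.
  Root aster: left subtree has 5 nodes {sage, mint, reed, iris, moss}, right has 1 {ash}.
    Root mint: left subtree has 1 node {sage}, right has 3 {reed, iris, moss}.
      Root moss: left subtree has 2 nodes {reed, iris}, right has 0 { }.
        Root reed: left subtree has 0 nodes { }, right has 1 {iris}.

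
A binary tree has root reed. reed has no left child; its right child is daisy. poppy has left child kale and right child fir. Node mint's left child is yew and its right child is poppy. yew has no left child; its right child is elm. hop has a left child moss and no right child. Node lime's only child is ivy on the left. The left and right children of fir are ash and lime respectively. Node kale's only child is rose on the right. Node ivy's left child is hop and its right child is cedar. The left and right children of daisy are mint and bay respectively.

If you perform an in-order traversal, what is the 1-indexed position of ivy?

In-order visits the left subtree, then the node, then the right subtree.
At reed: no left child.
Visit reed.
At reed: go right to daisy.
  At daisy: go left to mint.
    At mint: go left to yew.
      At yew: no left child.
      Visit yew.
      At yew: go right to elm.
        elm is a leaf — visit elm.
    Visit mint.
    At mint: go right to poppy.
      At poppy: go left to kale.
        At kale: no left child.
        Visit kale.
        At kale: go right to rose.
          rose is a leaf — visit rose.
      Visit poppy.
      At poppy: go right to fir.
        At fir: go left to ash.
          ash is a leaf — visit ash.
        Visit fir.
        At fir: go right to lime.
          At lime: go left to ivy.
            At ivy: go left to hop.
              At hop: go left to moss.
                moss is a leaf — visit moss.
              Visit hop.
              At hop: no right child.
            Visit ivy.
            At ivy: go right to cedar.
              cedar is a leaf — visit cedar.
          Visit lime.
          At lime: no right child.
  Visit daisy.
  At daisy: go right to bay.
    bay is a leaf — visit bay.
Full in-order sequence: reed, yew, elm, mint, kale, rose, poppy, ash, fir, moss, hop, ivy, cedar, lime, daisy, bay.

12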